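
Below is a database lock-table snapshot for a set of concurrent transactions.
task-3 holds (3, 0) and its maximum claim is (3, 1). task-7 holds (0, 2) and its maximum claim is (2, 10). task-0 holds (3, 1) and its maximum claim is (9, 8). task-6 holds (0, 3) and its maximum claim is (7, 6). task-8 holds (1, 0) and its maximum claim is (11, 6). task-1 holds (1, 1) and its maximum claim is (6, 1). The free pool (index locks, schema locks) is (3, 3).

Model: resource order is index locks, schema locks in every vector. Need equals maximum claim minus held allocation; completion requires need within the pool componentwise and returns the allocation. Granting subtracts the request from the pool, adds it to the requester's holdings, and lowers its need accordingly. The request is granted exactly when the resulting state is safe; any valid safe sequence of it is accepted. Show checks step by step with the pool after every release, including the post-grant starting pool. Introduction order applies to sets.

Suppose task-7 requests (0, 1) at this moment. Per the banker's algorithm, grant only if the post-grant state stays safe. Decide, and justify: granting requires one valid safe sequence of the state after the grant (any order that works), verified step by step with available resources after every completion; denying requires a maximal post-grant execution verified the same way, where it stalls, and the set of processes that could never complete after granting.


DENY — the pretend-granted state is unsafe.
Key observation: after task-3, task-1, task-6 the pool peaks at (7, 6), and each blocked process is short somewhere: task-7 on schema locks; task-0 on schema locks; task-8 on index locks.
Pretend the grant happened; the run task-3, task-1, task-6 goes as far as possible. Check, step by step:
  pool = (3, 2)
  run task-3 (needs (0, 1), free (3, 2)); after release of (3, 0) the pool is (6, 2)
  run task-1 (needs (5, 0), free (6, 2)); after release of (1, 1) the pool is (7, 3)
  run task-6 (needs (7, 3), free (7, 3)); after release of (0, 3) the pool is (7, 6)
  blocked: task-7 wants (2, 7), pool (7, 6) — not enough schema locks
  blocked: task-0 wants (6, 7), pool (7, 6) — not enough schema locks
  blocked: task-8 wants (10, 6), pool (7, 6) — not enough index locks
Processes that could never finish after the grant: task-7, task-0 and task-8.


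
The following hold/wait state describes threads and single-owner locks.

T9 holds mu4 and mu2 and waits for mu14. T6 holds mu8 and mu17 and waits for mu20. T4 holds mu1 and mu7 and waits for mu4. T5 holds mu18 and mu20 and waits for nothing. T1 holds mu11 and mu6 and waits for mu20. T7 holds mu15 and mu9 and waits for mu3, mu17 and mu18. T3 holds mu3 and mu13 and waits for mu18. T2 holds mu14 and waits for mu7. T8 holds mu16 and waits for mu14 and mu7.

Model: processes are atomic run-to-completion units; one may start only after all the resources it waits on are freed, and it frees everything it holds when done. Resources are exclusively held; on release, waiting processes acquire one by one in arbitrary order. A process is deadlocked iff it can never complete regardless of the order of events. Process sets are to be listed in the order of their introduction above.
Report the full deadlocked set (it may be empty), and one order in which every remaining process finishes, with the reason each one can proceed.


Deadlocked: T9, T4, T2 and T8.
Key observation: the cycle T9 -> T2 -> T4 -> T9 can never break — each member waits on the next; T8 waits into the deadlock from upstream.
The rest can finish in the order T5, T3, T6, T7, T1.
Step-by-step check:
  T5 waits on nothing -> runs at once and releases mu18 and mu20
  T3 waits on mu18 — all released -> runs and releases mu3 and mu13
  T6 waits on mu20 — all released -> runs and releases mu8 and mu17
  T7 waits on mu3, mu17 and mu18 — all released -> runs and releases mu15 and mu9
  T1 waits on mu20 — all released -> runs and releases mu11 and mu6


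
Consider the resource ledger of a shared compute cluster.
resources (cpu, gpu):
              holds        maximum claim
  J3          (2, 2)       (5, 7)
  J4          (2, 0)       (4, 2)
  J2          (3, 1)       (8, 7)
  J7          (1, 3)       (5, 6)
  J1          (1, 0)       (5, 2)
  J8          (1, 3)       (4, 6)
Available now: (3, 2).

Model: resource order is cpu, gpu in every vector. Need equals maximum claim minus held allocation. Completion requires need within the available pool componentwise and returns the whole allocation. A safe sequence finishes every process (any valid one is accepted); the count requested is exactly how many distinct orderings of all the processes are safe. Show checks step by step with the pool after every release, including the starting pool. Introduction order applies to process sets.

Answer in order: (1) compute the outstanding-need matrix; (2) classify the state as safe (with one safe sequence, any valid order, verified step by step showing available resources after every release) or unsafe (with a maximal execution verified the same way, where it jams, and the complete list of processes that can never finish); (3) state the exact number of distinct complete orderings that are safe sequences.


(1) Remaining need (order cpu, gpu):
  J3: (3, 5)
  J4: (2, 2)
  J2: (5, 6)
  J7: (4, 3)
  J1: (4, 2)
  J8: (3, 3)
(2) UNSAFE — no complete ordering exists.
Key observation: the pool after J4, J1 is (6, 2); every surviving request exceeds it in gpu, so progress ends there.
The run J4, J1 cannot be extended any further. Verifying each step:
  pool = (3, 2)
  run J4 (needs (2, 2), free (3, 2)); after release of (2, 0) the pool is (5, 2)
  run J1 (needs (4, 2), free (5, 2)); after release of (1, 0) the pool is (6, 2)
  J3 still needs (3, 5) but only (6, 2) is free — short on gpu
  J2 still needs (5, 6) but only (6, 2) is free — short on gpu
  J7 still needs (4, 3) but only (6, 2) is free — short on gpu
  J8 still needs (3, 3) but only (6, 2) is free — short on gpu
Processes that can never finish: J3, J2, J7 and J8.
(3) Precisely 0 of the possible complete orderings are safe sequences.


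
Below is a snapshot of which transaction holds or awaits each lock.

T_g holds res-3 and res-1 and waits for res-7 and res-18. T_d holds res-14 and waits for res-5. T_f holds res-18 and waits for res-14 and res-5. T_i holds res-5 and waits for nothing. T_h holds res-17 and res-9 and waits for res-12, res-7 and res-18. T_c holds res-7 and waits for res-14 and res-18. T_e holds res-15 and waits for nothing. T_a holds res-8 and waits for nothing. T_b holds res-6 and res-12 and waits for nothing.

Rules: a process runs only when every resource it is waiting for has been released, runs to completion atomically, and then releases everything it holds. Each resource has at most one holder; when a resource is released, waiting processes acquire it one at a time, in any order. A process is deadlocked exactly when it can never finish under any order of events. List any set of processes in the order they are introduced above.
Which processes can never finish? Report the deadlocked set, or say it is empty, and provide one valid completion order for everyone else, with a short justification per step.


Nothing here is deadlocked.
Key observation: although several processes wait, no cycle exists — each chain bottoms out at a free runner.
The rest can finish in the order T_i, T_d, T_f, T_a, T_c, T_b, T_h, T_g, T_e.
Walking it through:
  T_i: no waits; runs immediately, freeing res-5
  T_d: everything it awaited (res-5) is free; runs, freeing res-14
  T_f: everything it awaited (res-14 and res-5) is free; runs, freeing res-18
  T_a: no waits; runs immediately, freeing res-8
  T_c: everything it awaited (res-14 and res-18) is free; runs, freeing res-7
  T_b: no waits; runs immediately, freeing res-6 and res-12
  T_h: everything it awaited (res-12, res-7 and res-18) is free; runs, freeing res-17 and res-9
  T_g: everything it awaited (res-7 and res-18) is free; runs, freeing res-3 and res-1
  T_e: no waits; runs immediately, freeing res-15


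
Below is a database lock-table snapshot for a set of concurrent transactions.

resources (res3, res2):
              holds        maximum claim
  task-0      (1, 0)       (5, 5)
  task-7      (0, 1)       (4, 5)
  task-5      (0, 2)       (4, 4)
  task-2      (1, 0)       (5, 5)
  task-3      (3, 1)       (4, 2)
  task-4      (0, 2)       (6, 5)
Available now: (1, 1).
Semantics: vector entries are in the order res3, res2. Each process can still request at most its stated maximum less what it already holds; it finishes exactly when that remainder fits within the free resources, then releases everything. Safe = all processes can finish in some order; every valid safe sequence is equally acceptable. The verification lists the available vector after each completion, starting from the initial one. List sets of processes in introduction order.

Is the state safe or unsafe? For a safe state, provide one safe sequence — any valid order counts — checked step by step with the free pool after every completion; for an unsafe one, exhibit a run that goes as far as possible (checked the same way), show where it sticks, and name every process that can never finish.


SAFE — a valid safe sequence is task-3, task-5, task-7, task-0, task-2, task-4.
Key observation: task-3 marks the first exact bind of the order: its need (1, 1) fits the free (1, 1) with zero slack on a requested resource.
Verifying each step:
  pool = (1, 1)
  task-3 needs (1, 1) <= (1, 1) -> finishes; pool += (3, 1) = (4, 2)
  task-5 needs (4, 2) <= (4, 2) -> finishes; pool += (0, 2) = (4, 4)
  task-7 needs (4, 4) <= (4, 4) -> finishes; pool += (0, 1) = (4, 5)
  task-0 needs (4, 5) <= (4, 5) -> finishes; pool += (1, 0) = (5, 5)
  task-2 needs (4, 5) <= (5, 5) -> finishes; pool += (1, 0) = (6, 5)
  task-4 needs (6, 3) <= (6, 5) -> finishes; pool += (0, 2) = (6, 7)


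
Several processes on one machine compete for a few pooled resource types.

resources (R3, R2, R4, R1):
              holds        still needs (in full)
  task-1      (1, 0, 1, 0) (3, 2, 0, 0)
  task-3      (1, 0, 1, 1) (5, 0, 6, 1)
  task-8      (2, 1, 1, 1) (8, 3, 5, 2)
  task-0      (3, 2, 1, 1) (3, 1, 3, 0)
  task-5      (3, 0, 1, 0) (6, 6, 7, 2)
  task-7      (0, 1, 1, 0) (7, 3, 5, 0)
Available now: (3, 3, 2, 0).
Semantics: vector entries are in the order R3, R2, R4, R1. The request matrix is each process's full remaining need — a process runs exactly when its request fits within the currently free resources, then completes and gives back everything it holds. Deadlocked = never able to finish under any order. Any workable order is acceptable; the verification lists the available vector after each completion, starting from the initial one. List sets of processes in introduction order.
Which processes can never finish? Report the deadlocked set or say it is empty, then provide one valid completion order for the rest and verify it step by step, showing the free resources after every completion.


Deadlocked: task-3, task-8, task-5 and task-7.
Key observation: the pool after task-1, task-0 is (7, 5, 4, 1); every surviving request exceeds it in R4, so progress ends there.
A valid finishing order for the others: task-1, task-0. Verifying each step:
  pool = (3, 3, 2, 0)
  task-1 needs (3, 2, 0, 0) <= (3, 3, 2, 0) -> finishes; pool += (1, 0, 1, 0) = (4, 3, 3, 0)
  task-0 needs (3, 1, 3, 0) <= (4, 3, 3, 0) -> finishes; pool += (3, 2, 1, 1) = (7, 5, 4, 1)
The stuck group stays short no matter what:
  task-3 cannot run: need (5, 0, 6, 1) vs free (7, 5, 4, 1) (insufficient R4)
  task-8 cannot run: need (8, 3, 5, 2) vs free (7, 5, 4, 1) (insufficient R3, R4 and R1)
  task-5 cannot run: need (6, 6, 7, 2) vs free (7, 5, 4, 1) (insufficient R2, R4 and R1)
  task-7 cannot run: need (7, 3, 5, 0) vs free (7, 5, 4, 1) (insufficient R4)


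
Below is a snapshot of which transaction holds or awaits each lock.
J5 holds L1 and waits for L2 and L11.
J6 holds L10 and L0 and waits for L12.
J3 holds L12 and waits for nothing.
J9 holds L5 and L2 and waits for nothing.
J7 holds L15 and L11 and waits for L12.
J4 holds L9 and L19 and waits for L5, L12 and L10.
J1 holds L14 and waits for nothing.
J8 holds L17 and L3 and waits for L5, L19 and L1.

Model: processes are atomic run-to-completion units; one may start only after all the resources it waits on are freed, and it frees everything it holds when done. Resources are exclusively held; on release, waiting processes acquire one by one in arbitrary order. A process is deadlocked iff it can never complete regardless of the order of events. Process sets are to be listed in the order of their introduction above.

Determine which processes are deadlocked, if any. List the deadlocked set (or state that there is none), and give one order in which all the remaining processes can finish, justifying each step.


The deadlocked set is empty.
Key observation: every chain of waits terminates; starting from the processes that wait on nothing, all the rest unlock in turn.
One completion order for the rest: J3, J6, J7, J9, J1, J4, J5, J8.
Walking it through:
  J3: no waits; runs immediately, freeing L12
  run J6 (all its waits — L12 — are resolved); releases L10 and L0
  run J7 (all its waits — L12 — are resolved); releases L15 and L11
  J9: no waits; runs immediately, freeing L5 and L2
  J1: no waits; runs immediately, freeing L14
  run J4 (all its waits — L5, L12 and L10 — are resolved); releases L9 and L19
  run J5 (all its waits — L2 and L11 — are resolved); releases L1
  run J8 (all its waits — L5, L19 and L1 — are resolved); releases L17 and L3


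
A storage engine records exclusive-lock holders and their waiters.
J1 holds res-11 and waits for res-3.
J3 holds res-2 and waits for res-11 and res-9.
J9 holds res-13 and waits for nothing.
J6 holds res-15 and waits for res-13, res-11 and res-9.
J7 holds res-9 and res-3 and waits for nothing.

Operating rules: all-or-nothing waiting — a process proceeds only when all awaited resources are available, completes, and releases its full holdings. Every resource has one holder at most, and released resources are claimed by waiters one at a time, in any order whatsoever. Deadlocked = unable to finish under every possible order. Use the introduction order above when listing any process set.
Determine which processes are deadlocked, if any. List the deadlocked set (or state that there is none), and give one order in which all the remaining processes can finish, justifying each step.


No process is deadlocked.
Key observation: the waits form no ring: some process can always run, and its releases unblock the others one by one.
A valid finishing order for the others: J7, J1, J3, J9, J6.
Walking it through:
  run J7 (it waits on nothing); releases res-9 and res-3
  run J1 (all its waits — res-3 — are resolved); releases res-11
  run J3 (all its waits — res-11 and res-9 — are resolved); releases res-2
  run J9 (it waits on nothing); releases res-13
  run J6 (all its waits — res-13, res-11 and res-9 — are resolved); releases res-15


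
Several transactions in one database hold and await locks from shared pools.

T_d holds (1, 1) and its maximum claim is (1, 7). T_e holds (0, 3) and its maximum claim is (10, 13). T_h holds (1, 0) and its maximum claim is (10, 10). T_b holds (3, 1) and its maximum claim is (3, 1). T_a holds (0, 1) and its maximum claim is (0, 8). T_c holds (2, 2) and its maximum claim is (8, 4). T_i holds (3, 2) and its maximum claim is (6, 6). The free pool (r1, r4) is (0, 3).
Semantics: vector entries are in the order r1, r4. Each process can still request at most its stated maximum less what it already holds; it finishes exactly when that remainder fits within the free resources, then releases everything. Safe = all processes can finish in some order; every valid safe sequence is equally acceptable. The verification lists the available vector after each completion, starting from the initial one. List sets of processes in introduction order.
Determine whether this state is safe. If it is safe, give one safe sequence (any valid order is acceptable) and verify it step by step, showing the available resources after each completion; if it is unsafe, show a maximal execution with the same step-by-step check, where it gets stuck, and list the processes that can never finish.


SAFE — a valid safe sequence is T_b, T_i, T_d, T_a, T_c, T_h, T_e.
Key observation: at T_i the run first touches a limit — (3, 4) against (3, 4), exact on a resource it actually requests.
Verifying each step:
  pool = (0, 3)
  run T_b (needs (0, 0), free (0, 3)); after release of (3, 1) the pool is (3, 4)
  run T_i (needs (3, 4), free (3, 4)); after release of (3, 2) the pool is (6, 6)
  run T_d (needs (0, 6), free (6, 6)); after release of (1, 1) the pool is (7, 7)
  run T_a (needs (0, 7), free (7, 7)); after release of (0, 1) the pool is (7, 8)
  run T_c (needs (6, 2), free (7, 8)); after release of (2, 2) the pool is (9, 10)
  run T_h (needs (9, 10), free (9, 10)); after release of (1, 0) the pool is (10, 10)
  run T_e (needs (10, 10), free (10, 10)); after release of (0, 3) the pool is (10, 13)


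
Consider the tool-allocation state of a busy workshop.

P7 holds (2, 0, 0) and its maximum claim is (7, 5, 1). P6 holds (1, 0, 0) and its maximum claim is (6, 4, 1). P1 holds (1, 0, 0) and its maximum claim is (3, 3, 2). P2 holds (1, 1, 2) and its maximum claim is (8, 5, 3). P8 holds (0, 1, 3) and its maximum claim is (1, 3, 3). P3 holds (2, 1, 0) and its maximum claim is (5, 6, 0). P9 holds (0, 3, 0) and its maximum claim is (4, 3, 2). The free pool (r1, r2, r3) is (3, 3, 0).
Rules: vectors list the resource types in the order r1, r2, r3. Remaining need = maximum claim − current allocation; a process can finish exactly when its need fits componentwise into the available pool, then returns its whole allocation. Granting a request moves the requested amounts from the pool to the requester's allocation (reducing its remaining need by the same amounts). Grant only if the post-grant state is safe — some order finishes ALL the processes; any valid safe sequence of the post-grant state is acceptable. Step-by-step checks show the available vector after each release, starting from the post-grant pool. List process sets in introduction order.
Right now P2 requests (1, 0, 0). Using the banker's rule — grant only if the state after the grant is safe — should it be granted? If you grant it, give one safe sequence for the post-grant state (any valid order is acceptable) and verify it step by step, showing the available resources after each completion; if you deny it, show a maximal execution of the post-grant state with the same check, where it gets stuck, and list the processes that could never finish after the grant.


DENY — the pretend-granted state is unsafe.
Key observation: after P8, P1 the pool peaks at (3, 4, 3), and each blocked process is short somewhere: P7 on r1, r2; P6 on r1; P2 on r1; P3 on r2; P9 on r1.
On the post-grant state, P8, P1 is a maximal run — nothing extends it. Verifying each step:
  pool = (2, 3, 0)
  run P8 (needs (1, 2, 0), free (2, 3, 0)); after release of (0, 1, 3) the pool is (2, 4, 3)
  run P1 (needs (2, 3, 2), free (2, 4, 3)); after release of (1, 0, 0) the pool is (3, 4, 3)
  P7 cannot run: need (5, 5, 1) vs free (3, 4, 3) (insufficient r1 and r2)
  P6 cannot run: need (5, 4, 1) vs free (3, 4, 3) (insufficient r1)
  P2 cannot run: need (6, 4, 1) vs free (3, 4, 3) (insufficient r1)
  P3 cannot run: need (3, 5, 0) vs free (3, 4, 3) (insufficient r2)
  P9 cannot run: need (4, 0, 2) vs free (3, 4, 3) (insufficient r1)
Had the request been granted, P7, P6, P2, P3 and P9 could never finish.


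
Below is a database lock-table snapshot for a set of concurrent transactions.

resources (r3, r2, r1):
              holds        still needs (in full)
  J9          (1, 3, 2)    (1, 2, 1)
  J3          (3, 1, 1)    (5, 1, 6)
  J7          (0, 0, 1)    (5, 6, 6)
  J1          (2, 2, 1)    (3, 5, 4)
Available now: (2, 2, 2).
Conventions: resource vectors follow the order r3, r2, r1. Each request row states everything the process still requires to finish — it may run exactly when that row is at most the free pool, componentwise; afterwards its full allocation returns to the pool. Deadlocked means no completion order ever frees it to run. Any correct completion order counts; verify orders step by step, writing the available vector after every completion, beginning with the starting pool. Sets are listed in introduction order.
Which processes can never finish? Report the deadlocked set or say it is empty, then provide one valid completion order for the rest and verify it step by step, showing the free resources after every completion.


Deadlocked set: J3 and J7.
Key observation: J9, J1 can finish, but then (5, 7, 5) is all there is, and the blocked group's r1 demands exceed it.
One completion order for the rest: J9, J1. Walking it through:
  pool = (2, 2, 2)
  J9: need (1, 2, 1) fits (2, 2, 2); releases (1, 3, 2), pool now (3, 5, 4)
  J1: need (3, 5, 4) fits (3, 5, 4); releases (2, 2, 1), pool now (5, 7, 5)
None of the blocked processes ever fits:
  J3 cannot run: need (5, 1, 6) vs free (5, 7, 5) (insufficient r1)
  J7 cannot run: need (5, 6, 6) vs free (5, 7, 5) (insufficient r1)


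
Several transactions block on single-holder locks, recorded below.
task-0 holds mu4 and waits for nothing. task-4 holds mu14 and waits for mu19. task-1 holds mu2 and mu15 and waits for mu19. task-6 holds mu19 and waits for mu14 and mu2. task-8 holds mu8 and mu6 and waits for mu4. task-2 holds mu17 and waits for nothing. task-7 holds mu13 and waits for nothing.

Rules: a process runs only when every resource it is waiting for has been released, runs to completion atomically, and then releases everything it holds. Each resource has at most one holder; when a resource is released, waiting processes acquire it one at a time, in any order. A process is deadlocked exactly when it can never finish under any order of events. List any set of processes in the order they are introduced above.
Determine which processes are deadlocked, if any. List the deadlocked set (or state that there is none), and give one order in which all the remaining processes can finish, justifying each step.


Deadlocked: task-4, task-1 and task-6.
Key observation: task-4 -> task-6 -> task-4 is a circular wait — nothing in it can go first; task-1 is caught in further circular waits.
The rest can finish in the order task-7, task-0, task-8, task-2.
Check, step by step:
  task-7 waits on nothing -> runs at once and releases mu13
  task-0 waits on nothing -> runs at once and releases mu4
  run task-8 (all its waits — mu4 — are resolved); releases mu8 and mu6
  task-2 waits on nothing -> runs at once and releases mu17


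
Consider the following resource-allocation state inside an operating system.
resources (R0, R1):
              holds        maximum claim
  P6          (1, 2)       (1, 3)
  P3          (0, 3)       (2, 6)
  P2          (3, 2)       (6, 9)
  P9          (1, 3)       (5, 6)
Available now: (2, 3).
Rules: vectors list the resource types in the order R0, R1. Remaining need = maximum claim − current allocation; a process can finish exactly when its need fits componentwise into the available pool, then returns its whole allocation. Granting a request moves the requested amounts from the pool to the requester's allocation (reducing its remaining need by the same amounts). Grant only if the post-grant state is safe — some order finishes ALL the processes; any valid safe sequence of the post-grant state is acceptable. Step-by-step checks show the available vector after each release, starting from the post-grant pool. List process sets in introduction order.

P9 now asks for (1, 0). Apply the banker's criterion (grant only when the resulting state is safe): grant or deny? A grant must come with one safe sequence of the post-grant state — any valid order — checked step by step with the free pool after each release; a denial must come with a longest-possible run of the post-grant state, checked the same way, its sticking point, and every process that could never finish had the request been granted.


DENY. Granting would leave the state unsafe.
Key observation: once P6, P3 finish, the pool peaks at (2, 8) — and every remaining process still needs more R0 than that.
Pretend the grant happened; the run P6, P3 goes as far as possible. Verifying each step:
  pool = (1, 3)
  P6: need (0, 1) fits (1, 3); releases (1, 2), pool now (2, 5)
  P3: need (2, 3) fits (2, 5); releases (0, 3), pool now (2, 8)
  blocked: P2 wants (3, 7), pool (2, 8) — not enough R0
  blocked: P9 wants (3, 3), pool (2, 8) — not enough R0
Had the request been granted, P2 and P9 could never finish.


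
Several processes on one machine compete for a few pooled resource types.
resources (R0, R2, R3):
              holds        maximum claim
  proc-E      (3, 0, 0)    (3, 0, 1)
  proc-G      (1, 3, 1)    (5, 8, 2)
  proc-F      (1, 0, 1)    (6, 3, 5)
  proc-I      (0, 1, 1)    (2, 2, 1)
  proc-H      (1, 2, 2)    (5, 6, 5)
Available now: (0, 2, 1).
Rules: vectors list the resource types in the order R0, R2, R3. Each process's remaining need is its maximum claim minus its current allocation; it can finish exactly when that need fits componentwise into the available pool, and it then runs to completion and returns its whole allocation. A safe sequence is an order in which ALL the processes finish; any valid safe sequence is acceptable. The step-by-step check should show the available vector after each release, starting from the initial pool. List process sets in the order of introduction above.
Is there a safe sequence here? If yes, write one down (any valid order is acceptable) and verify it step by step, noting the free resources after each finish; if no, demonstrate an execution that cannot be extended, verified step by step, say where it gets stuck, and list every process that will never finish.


UNSAFE — no complete ordering exists.
Key observation: proc-E, proc-I can finish, but then (3, 3, 2) is all there is, and the blocked group's R0 demands exceed it.
A maximal execution: proc-E, proc-I — then nothing else fits. Check, step by step:
  pool = (0, 2, 1)
  proc-E needs (0, 0, 1) <= (0, 2, 1) -> finishes; pool += (3, 0, 0) = (3, 2, 1)
  proc-I needs (2, 1, 0) <= (3, 2, 1) -> finishes; pool += (0, 1, 1) = (3, 3, 2)
  blocked: proc-G wants (4, 5, 1), pool (3, 3, 2) — not enough R0 and R2
  blocked: proc-F wants (5, 3, 4), pool (3, 3, 2) — not enough R0 and R3
  blocked: proc-H wants (4, 4, 3), pool (3, 3, 2) — not enough R0, R2 and R3
Never able to finish: proc-G, proc-F and proc-H.


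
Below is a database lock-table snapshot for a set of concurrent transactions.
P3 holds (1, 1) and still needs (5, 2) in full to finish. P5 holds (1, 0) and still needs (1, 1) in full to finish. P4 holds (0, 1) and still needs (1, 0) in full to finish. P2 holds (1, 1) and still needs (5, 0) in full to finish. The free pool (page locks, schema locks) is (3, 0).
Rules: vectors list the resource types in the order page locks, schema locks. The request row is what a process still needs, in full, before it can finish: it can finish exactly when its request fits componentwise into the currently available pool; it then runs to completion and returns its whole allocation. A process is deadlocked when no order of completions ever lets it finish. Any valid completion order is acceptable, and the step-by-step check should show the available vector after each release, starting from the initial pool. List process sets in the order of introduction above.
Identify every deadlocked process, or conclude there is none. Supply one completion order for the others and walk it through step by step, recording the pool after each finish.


The deadlocked set is P3 and P2.
Key observation: once P4, P5 finish, the pool peaks at (4, 1) — and every remaining process still needs more page locks than that.
A valid finishing order for the others: P4, P5. Walking it through:
  pool = (3, 0)
  P4 needs (1, 0) <= (3, 0) -> finishes; pool += (0, 1) = (3, 1)
  P5 needs (1, 1) <= (3, 1) -> finishes; pool += (1, 0) = (4, 1)
The blocked processes can never fit:
  P3 still needs (5, 2) but only (4, 1) is free — short on page locks and schema locks
  P2 still needs (5, 0) but only (4, 1) is free — short on page locks


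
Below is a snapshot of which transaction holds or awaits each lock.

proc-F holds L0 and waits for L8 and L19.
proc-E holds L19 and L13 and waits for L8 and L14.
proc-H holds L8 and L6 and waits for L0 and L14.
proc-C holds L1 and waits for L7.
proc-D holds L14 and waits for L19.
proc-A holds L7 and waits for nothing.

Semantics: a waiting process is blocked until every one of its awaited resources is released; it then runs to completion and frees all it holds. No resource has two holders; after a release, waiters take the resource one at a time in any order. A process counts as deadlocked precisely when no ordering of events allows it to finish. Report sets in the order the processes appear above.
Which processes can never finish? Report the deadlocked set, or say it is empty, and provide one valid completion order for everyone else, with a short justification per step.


The deadlocked set is proc-F, proc-E, proc-H and proc-D.
Key observation: the cycle proc-F -> proc-E -> proc-H -> proc-F can never break — each member waits on the next; proc-D is caught in further circular waits.
One completion order for the rest: proc-A, proc-C.
Check, step by step:
  run proc-A (it waits on nothing); releases L7
  proc-C: everything it awaited (L7) is free; runs, freeing L1


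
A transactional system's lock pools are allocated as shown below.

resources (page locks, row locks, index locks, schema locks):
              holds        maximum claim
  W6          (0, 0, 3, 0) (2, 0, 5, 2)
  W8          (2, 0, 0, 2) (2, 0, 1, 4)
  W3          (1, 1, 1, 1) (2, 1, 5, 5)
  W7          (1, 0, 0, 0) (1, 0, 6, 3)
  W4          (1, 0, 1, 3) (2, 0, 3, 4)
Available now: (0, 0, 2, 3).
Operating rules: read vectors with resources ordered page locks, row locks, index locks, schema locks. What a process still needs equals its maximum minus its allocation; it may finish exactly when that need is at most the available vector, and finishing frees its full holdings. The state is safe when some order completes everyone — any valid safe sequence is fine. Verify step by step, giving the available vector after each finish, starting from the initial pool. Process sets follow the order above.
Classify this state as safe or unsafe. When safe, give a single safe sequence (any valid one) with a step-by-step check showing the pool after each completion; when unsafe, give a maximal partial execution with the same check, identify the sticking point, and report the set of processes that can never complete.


SAFE — a valid safe sequence is W8, W6, W4, W7, W3.
Key observation: the order's first zero-slack moment is W6 ((2, 0, 2, 2) needed, (2, 0, 2, 5) free — a requested resource with nothing to spare).
Step-by-step check:
  pool = (0, 0, 2, 3)
  run W8 (needs (0, 0, 1, 2), free (0, 0, 2, 3)); after release of (2, 0, 0, 2) the pool is (2, 0, 2, 5)
  run W6 (needs (2, 0, 2, 2), free (2, 0, 2, 5)); after release of (0, 0, 3, 0) the pool is (2, 0, 5, 5)
  run W4 (needs (1, 0, 2, 1), free (2, 0, 5, 5)); after release of (1, 0, 1, 3) the pool is (3, 0, 6, 8)
  run W7 (needs (0, 0, 6, 3), free (3, 0, 6, 8)); after release of (1, 0, 0, 0) the pool is (4, 0, 6, 8)
  run W3 (needs (1, 0, 4, 4), free (4, 0, 6, 8)); after release of (1, 1, 1, 1) the pool is (5, 1, 7, 9)


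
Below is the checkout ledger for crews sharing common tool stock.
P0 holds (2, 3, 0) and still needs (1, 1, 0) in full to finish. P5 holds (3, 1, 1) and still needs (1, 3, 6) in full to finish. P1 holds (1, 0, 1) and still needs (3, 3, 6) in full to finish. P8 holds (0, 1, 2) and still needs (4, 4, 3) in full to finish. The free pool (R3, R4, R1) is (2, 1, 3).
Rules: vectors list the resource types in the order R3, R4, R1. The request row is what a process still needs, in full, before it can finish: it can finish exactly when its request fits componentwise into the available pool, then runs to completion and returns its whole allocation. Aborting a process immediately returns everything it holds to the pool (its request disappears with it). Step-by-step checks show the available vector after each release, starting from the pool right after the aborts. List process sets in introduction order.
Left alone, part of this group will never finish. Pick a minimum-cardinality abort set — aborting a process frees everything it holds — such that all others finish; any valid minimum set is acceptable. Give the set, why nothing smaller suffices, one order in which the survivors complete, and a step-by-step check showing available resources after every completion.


Minimum abort set: P1.
Key observation: the returned (1, 0, 1) from P1 is what brings P5 — unrunnable before, under any order — into play at step 3.
No smaller set exists: with zero aborts the deadlock remains.
Survivors finish in the order: P0, P8, P5. Walking it through (pool after the aborts first):
  pool = (3, 1, 4)
  P0: need (1, 1, 0) fits (3, 1, 4); releases (2, 3, 0), pool now (5, 4, 4)
  P8: need (4, 4, 3) fits (5, 4, 4); releases (0, 1, 2), pool now (5, 5, 6)
  P5: need (1, 3, 6) fits (5, 5, 6); releases (3, 1, 1), pool now (8, 6, 7)


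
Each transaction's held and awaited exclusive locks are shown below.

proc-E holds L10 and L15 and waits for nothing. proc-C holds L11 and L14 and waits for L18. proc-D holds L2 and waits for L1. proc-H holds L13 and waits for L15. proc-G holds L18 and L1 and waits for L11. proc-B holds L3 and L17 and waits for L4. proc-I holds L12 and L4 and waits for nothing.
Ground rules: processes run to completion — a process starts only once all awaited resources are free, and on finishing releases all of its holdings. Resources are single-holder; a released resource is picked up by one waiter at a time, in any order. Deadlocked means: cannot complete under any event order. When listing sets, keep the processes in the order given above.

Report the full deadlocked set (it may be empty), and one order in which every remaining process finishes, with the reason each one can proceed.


Deadlocked: proc-C, proc-D and proc-G.
Key observation: the cycle proc-C -> proc-G -> proc-C can never break — each member waits on the next; proc-D waits into the deadlock from upstream.
A valid finishing order for the others: proc-I, proc-E, proc-H, proc-B.
Step-by-step check:
  proc-I waits on nothing -> runs at once and releases L12 and L4
  proc-E waits on nothing -> runs at once and releases L10 and L15
  proc-H waits on L15 — all released -> runs and releases L13
  proc-B waits on L4 — all released -> runs and releases L3 and L17


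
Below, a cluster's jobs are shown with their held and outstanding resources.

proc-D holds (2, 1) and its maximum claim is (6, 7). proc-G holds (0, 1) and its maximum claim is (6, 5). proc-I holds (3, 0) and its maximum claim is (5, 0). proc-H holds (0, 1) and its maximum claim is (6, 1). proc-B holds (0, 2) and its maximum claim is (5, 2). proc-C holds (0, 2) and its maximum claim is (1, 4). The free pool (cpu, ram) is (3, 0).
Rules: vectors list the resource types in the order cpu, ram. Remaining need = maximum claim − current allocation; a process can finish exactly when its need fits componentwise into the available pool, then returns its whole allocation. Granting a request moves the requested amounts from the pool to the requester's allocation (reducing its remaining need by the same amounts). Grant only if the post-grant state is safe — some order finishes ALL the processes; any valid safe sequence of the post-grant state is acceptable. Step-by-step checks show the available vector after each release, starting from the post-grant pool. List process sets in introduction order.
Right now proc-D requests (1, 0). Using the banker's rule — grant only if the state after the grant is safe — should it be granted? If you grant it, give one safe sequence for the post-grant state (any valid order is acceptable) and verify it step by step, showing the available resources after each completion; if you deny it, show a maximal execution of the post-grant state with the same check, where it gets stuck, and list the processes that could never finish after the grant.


DENY — the pretend-granted state is unsafe.
Key observation: after proc-I, proc-B, proc-C the pool peaks at (5, 4), and each blocked process is short somewhere: proc-D on ram; proc-G on cpu; proc-H on cpu.
Pretend the grant happened; the run proc-I, proc-B, proc-C goes as far as possible. Walking it through:
  pool = (2, 0)
  proc-I: need (2, 0) fits (2, 0); releases (3, 0), pool now (5, 0)
  proc-B: need (5, 0) fits (5, 0); releases (0, 2), pool now (5, 2)
  proc-C: need (1, 2) fits (5, 2); releases (0, 2), pool now (5, 4)
  blocked: proc-D wants (3, 6), pool (5, 4) — not enough ram
  blocked: proc-G wants (6, 4), pool (5, 4) — not enough cpu
  blocked: proc-H wants (6, 0), pool (5, 4) — not enough cpu
Had the request been granted, proc-D, proc-G and proc-H could never finish.


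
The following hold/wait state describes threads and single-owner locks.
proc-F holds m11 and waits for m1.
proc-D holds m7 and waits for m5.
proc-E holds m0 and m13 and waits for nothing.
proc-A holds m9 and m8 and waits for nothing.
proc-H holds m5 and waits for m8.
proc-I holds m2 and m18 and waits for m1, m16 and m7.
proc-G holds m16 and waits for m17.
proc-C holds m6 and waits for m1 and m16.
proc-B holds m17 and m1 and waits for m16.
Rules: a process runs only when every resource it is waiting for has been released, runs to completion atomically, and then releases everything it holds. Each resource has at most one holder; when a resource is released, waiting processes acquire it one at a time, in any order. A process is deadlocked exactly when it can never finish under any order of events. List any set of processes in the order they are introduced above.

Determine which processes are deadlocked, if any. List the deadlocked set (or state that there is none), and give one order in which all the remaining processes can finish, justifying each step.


The deadlocked set is proc-F, proc-I, proc-G, proc-C and proc-B.
Key observation: the cycle proc-B -> proc-G -> proc-B can never break — each member waits on the next; proc-F, proc-I and proc-C wait into the deadlock from upstream.
The rest can finish in the order proc-A, proc-E, proc-H, proc-D.
Step-by-step check:
  run proc-A (it waits on nothing); releases m9 and m8
  run proc-E (it waits on nothing); releases m0 and m13
  proc-H waits on m8 — all released -> runs and releases m5
  proc-D waits on m5 — all released -> runs and releases m7


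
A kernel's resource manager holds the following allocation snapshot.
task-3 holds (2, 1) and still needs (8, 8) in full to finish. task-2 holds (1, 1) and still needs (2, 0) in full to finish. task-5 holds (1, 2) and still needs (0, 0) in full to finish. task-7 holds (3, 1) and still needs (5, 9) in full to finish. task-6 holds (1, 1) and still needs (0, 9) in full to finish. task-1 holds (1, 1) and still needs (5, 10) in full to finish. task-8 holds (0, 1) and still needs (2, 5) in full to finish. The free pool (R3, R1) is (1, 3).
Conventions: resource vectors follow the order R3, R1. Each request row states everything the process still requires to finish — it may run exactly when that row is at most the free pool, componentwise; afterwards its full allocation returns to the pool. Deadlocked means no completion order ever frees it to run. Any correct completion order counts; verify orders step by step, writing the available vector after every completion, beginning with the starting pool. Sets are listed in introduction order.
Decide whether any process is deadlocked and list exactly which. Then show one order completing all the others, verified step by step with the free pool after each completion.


The deadlocked set is task-3, task-7, task-6 and task-1.
Key observation: after task-5, task-2, task-8 complete, (3, 7) is the best the pool ever gets, yet each leftover process wants more R1.
A valid finishing order for the others: task-5, task-2, task-8. Verifying each step:
  pool = (1, 3)
  task-5: need (0, 0) fits (1, 3); releases (1, 2), pool now (2, 5)
  task-2: need (2, 0) fits (2, 5); releases (1, 1), pool now (3, 6)
  task-8: need (2, 5) fits (3, 6); releases (0, 1), pool now (3, 7)
The blocked processes can never fit:
  task-3 cannot run: need (8, 8) vs free (3, 7) (insufficient R3 and R1)
  task-7 cannot run: need (5, 9) vs free (3, 7) (insufficient R3 and R1)
  task-6 cannot run: need (0, 9) vs free (3, 7) (insufficient R1)
  task-1 cannot run: need (5, 10) vs free (3, 7) (insufficient R3 and R1)
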